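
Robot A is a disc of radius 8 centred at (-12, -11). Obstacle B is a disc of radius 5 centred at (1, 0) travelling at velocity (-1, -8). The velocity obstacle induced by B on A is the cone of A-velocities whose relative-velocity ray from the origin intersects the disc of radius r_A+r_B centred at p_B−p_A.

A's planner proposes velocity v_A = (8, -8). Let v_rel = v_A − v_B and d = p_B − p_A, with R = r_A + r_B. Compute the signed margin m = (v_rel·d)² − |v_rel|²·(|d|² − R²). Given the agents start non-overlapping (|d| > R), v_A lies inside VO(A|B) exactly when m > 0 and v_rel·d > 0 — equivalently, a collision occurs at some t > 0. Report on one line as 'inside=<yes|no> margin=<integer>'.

d = (13, 11),  |d|² = 290;  R = 8+5 = 13,  c = 290−13² = 121
v_rel = (9, 0),  |v_rel|² = 81;  v_rel·d = (9)·(13) + (0)·(11) = 117
81·t² − 234·t + 121 = 0  ⇒  m = 117² − 81·121 = 3888
m = 3888 > 0,  v_rel·d = 117 > 0  ⇒  inside

inside=yes margin=3888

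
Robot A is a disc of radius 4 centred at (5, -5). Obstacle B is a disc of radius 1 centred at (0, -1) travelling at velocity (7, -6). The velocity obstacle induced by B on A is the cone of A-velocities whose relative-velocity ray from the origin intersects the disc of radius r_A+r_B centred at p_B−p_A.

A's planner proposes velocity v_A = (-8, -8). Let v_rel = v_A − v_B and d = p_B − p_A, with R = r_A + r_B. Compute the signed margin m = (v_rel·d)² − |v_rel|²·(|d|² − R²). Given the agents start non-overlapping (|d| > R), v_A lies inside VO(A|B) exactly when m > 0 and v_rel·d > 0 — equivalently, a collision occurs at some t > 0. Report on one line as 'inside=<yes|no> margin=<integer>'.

d = (-5, 4),  |d|² = 41;  R = 4+1 = 5,  c = 41−5² = 16
v_rel = (-15, -2),  |v_rel|² = 229;  v_rel·d = (-15)·(-5) + (-2)·(4) = 67
229·t² − 134·t + 16 = 0  ⇒  m = 67² − 229·16 = 825
m = 825 > 0,  v_rel·d = 67 > 0  ⇒  inside

inside=yes margin=825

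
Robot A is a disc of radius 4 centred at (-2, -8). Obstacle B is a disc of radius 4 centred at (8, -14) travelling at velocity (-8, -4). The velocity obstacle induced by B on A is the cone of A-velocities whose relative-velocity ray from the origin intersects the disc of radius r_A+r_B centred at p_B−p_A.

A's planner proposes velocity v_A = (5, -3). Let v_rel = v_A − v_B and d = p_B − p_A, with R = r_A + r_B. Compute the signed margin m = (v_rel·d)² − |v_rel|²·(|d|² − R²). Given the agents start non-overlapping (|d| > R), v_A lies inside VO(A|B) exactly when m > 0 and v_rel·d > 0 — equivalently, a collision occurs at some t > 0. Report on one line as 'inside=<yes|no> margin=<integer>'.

d = (10, -6),  |d|² = 136;  R = 4+4 = 8,  c = 136−8² = 72
v_rel = (13, 1),  |v_rel|² = 170;  v_rel·d = (13)·(10) + (1)·(-6) = 124
170·t² − 248·t + 72 = 0  ⇒  m = 124² − 170·72 = 3136
m = 3136 > 0,  v_rel·d = 124 > 0  ⇒  inside

inside=yes margin=3136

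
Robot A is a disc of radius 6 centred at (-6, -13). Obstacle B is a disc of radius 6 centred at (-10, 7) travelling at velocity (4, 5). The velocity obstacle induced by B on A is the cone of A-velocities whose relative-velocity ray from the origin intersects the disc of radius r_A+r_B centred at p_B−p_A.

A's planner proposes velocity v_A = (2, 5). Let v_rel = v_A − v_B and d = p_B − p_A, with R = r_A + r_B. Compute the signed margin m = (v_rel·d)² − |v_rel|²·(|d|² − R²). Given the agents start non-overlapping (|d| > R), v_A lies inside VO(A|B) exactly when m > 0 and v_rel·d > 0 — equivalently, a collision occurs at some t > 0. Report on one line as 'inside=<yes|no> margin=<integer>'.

d = (-4, 20),  |d|² = 416;  R = 6+6 = 12,  c = 416−12² = 272
v_rel = (-2, 0),  |v_rel|² = 4;  v_rel·d = (-2)·(-4) + (0)·(20) = 8
4·t² − 16·t + 272 = 0  ⇒  m = 8² − 4·272 = -1024
m = -1024 < 0,  v_rel·d = 8 > 0  ⇒  outside

inside=no margin=-1024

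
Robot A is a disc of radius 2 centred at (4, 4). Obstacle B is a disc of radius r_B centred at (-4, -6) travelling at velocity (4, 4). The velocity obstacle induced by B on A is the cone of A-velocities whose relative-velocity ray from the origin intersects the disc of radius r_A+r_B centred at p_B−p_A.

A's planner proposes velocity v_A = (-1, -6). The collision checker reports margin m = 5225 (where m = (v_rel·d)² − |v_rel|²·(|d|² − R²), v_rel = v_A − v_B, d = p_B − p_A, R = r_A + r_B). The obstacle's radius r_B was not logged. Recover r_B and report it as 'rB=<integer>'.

m = 5225
d = (-8, -10);  v_rel = (-5, -10),  |v_rel|² = 125
v_rel×d = (-5)·(-10) − (-10)·(-8) = -30
since m = R²·125 − (-30)²:  R² = (900 + 5225) / 125 = 49
R = √49 = 7  ⇒  r_B = 7 − 2 = 5

rB=5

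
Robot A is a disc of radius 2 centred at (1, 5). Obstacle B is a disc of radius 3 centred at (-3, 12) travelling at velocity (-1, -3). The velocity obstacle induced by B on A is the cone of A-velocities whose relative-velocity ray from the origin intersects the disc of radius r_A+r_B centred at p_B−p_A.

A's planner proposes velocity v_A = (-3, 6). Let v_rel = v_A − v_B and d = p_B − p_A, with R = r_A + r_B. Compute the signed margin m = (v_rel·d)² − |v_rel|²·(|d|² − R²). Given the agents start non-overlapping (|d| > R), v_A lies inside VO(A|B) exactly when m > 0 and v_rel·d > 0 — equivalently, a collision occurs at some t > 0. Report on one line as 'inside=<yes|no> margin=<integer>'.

d = (-4, 7),  |d|² = 65;  R = 2+3 = 5,  c = 65−5² = 40
v_rel = (-2, 9),  |v_rel|² = 85;  v_rel·d = (-2)·(-4) + (9)·(7) = 71
85·t² − 142·t + 40 = 0  ⇒  m = 71² − 85·40 = 1641
m = 1641 > 0,  v_rel·d = 71 > 0  ⇒  inside

inside=yes margin=1641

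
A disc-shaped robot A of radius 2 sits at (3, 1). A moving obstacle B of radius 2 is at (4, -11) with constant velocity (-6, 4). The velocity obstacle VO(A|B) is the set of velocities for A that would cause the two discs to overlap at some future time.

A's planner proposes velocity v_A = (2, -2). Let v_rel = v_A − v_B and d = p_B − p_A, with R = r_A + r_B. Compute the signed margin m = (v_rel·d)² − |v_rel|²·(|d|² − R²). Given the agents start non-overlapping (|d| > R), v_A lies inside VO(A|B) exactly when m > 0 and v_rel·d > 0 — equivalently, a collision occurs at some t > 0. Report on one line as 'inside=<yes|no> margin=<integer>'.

d = (1, -12),  |d|² = 145;  R = 2+2 = 4,  c = 145−4² = 129
v_rel = (8, -6),  |v_rel|² = 100;  v_rel·d = (8)·(1) + (-6)·(-12) = 80
100·t² − 160·t + 129 = 0  ⇒  m = 80² − 100·129 = -6500
m = -6500 < 0,  v_rel·d = 80 > 0  ⇒  outside

inside=no margin=-6500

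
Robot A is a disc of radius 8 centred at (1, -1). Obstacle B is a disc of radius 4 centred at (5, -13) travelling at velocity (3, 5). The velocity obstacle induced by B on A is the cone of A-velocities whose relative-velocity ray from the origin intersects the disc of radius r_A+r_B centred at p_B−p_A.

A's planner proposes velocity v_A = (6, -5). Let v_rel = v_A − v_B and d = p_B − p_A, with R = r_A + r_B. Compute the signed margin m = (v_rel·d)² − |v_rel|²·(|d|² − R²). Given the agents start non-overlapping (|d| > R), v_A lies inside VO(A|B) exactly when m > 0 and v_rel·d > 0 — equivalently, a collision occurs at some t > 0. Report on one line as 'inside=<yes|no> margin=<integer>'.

d = (4, -12),  |d|² = 160;  R = 8+4 = 12,  c = 160−12² = 16
v_rel = (3, -10),  |v_rel|² = 109;  v_rel·d = (3)·(4) + (-10)·(-12) = 132
109·t² − 264·t + 16 = 0  ⇒  m = 132² − 109·16 = 15680
m = 15680 > 0,  v_rel·d = 132 > 0  ⇒  inside

inside=yes margin=15680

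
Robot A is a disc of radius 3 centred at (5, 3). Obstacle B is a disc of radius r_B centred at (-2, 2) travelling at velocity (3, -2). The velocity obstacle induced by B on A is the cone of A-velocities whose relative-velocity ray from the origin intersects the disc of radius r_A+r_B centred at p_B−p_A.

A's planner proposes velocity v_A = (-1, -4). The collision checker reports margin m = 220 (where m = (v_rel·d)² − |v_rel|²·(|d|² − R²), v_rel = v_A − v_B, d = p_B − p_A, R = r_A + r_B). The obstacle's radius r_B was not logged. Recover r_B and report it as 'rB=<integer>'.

m = 220
d = (-7, -1);  v_rel = (-4, -2),  |v_rel|² = 20
v_rel×d = (-4)·(-1) − (-2)·(-7) = -10
since m = R²·20 − (-10)²:  R² = (100 + 220) / 20 = 16
R = √16 = 4  ⇒  r_B = 4 − 3 = 1

rB=1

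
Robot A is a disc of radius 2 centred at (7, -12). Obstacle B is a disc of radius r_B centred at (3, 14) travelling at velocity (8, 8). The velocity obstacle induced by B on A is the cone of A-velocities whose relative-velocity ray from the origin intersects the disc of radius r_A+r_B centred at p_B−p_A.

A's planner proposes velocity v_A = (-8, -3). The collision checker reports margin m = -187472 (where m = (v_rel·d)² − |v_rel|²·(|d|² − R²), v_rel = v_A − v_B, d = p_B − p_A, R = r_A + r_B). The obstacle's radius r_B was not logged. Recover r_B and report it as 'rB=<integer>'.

m = -187472
d = (-4, 26);  v_rel = (-16, -11),  |v_rel|² = 377
v_rel×d = (-16)·(26) − (-11)·(-4) = -460
since m = R²·377 − (-460)²:  R² = (211600 + -187472) / 377 = 64
R = √64 = 8  ⇒  r_B = 8 − 2 = 6

rB=6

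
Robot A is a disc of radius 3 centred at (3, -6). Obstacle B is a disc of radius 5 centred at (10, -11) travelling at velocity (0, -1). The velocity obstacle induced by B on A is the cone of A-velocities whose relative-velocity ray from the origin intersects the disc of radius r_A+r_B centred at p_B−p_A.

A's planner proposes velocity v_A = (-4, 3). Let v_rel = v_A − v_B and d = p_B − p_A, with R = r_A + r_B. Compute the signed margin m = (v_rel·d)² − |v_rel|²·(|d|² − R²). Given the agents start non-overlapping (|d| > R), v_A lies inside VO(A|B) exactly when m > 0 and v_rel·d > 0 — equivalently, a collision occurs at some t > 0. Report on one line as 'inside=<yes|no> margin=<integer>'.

d = (7, -5),  |d|² = 74;  R = 3+5 = 8,  c = 74−8² = 10
v_rel = (-4, 4),  |v_rel|² = 32;  v_rel·d = (-4)·(7) + (4)·(-5) = -48
32·t² + 96·t + 10 = 0  ⇒  m = (-48)² − 32·10 = 1984
m = 1984 > 0,  v_rel·d = -48 < 0  ⇒  outside

inside=no margin=1984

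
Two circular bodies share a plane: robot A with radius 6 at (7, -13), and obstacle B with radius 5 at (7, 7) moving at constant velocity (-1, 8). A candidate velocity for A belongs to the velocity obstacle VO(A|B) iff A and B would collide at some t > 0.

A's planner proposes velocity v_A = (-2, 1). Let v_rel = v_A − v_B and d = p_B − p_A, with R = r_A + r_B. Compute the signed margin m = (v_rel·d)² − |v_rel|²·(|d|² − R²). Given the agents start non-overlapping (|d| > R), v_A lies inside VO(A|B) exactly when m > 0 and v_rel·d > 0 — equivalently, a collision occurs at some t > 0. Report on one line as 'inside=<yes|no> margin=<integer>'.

d = (0, 20),  |d|² = 400;  R = 6+5 = 11,  c = 400−11² = 279
v_rel = (-1, -7),  |v_rel|² = 50;  v_rel·d = (-1)·(0) + (-7)·(20) = -140
50·t² + 280·t + 279 = 0  ⇒  m = (-140)² − 50·279 = 5650
m = 5650 > 0,  v_rel·d = -140 < 0  ⇒  outside

inside=no margin=5650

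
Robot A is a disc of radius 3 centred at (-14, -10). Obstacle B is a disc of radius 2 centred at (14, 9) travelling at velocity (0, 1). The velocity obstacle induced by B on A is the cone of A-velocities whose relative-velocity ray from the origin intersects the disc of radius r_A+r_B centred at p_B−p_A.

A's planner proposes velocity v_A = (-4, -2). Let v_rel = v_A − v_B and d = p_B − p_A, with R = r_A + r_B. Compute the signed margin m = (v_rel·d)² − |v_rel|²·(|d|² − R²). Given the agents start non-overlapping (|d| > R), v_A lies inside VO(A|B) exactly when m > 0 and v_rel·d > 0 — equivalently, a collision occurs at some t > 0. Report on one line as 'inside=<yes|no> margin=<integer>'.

d = (28, 19),  |d|² = 1145;  R = 3+2 = 5,  c = 1145−5² = 1120
v_rel = (-4, -3),  |v_rel|² = 25;  v_rel·d = (-4)·(28) + (-3)·(19) = -169
25·t² + 338·t + 1120 = 0  ⇒  m = (-169)² − 25·1120 = 561
m = 561 > 0,  v_rel·d = -169 < 0  ⇒  outside

inside=no margin=561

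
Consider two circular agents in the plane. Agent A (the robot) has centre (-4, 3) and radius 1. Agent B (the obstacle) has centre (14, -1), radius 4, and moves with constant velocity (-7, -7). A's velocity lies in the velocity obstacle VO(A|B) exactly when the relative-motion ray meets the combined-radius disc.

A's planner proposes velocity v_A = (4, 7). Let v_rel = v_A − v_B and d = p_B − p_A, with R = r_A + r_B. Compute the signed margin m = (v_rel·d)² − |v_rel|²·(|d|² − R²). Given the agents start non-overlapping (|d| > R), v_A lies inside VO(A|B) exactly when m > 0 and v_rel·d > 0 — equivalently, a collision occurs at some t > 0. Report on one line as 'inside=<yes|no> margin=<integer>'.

d = (18, -4),  |d|² = 340;  R = 1+4 = 5,  c = 340−5² = 315
v_rel = (11, 14),  |v_rel|² = 317;  v_rel·d = (11)·(18) + (14)·(-4) = 142
317·t² − 284·t + 315 = 0  ⇒  m = 142² − 317·315 = -79691
m = -79691 < 0,  v_rel·d = 142 > 0  ⇒  outside

inside=no margin=-79691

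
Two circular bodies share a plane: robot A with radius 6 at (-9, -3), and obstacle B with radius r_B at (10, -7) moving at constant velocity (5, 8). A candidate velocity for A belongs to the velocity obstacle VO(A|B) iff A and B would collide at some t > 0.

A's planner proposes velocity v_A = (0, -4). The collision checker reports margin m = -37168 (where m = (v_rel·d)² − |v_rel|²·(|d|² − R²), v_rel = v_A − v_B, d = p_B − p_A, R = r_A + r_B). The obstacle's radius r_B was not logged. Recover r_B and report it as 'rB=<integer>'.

m = -37168
d = (19, -4);  v_rel = (-5, -12),  |v_rel|² = 169
v_rel×d = (-5)·(-4) − (-12)·(19) = 248
since m = R²·169 − 248²:  R² = (61504 + -37168) / 169 = 144
R = √144 = 12  ⇒  r_B = 12 − 6 = 6

rB=6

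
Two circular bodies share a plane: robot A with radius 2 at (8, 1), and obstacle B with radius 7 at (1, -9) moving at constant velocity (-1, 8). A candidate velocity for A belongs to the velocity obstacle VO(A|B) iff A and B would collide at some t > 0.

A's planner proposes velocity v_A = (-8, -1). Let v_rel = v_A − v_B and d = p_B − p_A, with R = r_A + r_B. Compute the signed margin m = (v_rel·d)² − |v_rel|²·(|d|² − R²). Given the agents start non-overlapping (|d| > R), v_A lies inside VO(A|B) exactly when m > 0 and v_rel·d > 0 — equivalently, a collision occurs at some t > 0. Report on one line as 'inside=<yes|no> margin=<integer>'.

d = (-7, -10),  |d|² = 149;  R = 2+7 = 9,  c = 149−9² = 68
v_rel = (-7, -9),  |v_rel|² = 130;  v_rel·d = (-7)·(-7) + (-9)·(-10) = 139
130·t² − 278·t + 68 = 0  ⇒  m = 139² − 130·68 = 10481
m = 10481 > 0,  v_rel·d = 139 > 0  ⇒  inside

inside=yes margin=10481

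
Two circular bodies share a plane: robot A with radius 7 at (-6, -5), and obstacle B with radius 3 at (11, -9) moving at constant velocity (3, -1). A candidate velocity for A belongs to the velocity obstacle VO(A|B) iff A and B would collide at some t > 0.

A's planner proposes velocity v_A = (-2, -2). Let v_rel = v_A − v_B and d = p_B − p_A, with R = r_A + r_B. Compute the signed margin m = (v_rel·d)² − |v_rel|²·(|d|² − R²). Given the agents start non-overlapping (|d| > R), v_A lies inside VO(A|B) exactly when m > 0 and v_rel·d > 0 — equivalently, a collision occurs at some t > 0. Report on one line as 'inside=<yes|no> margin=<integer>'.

d = (17, -4),  |d|² = 305;  R = 7+3 = 10,  c = 305−10² = 205
v_rel = (-5, -1),  |v_rel|² = 26;  v_rel·d = (-5)·(17) + (-1)·(-4) = -81
26·t² + 162·t + 205 = 0  ⇒  m = (-81)² − 26·205 = 1231
m = 1231 > 0,  v_rel·d = -81 < 0  ⇒  outside

inside=no margin=1231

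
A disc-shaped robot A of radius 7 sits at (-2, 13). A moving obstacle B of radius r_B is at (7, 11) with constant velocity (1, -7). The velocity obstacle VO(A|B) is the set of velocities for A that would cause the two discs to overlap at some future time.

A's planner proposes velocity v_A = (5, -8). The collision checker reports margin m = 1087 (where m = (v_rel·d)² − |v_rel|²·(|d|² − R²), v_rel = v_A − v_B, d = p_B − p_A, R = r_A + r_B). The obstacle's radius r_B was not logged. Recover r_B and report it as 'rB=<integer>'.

m = 1087
d = (9, -2);  v_rel = (4, -1),  |v_rel|² = 17
v_rel×d = (4)·(-2) − (-1)·(9) = 1
since m = R²·17 − 1²:  R² = (1 + 1087) / 17 = 64
R = √64 = 8  ⇒  r_B = 8 − 7 = 1

rB=1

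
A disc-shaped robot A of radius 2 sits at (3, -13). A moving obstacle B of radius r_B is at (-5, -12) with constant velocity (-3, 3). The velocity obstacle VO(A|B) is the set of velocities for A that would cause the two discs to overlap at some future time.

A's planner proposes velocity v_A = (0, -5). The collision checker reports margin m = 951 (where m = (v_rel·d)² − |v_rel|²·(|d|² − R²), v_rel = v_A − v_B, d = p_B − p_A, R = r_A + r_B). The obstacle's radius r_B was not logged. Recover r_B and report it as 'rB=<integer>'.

m = 951
d = (-8, 1);  v_rel = (3, -8),  |v_rel|² = 73
v_rel×d = (3)·(1) − (-8)·(-8) = -61
since m = R²·73 − (-61)²:  R² = (3721 + 951) / 73 = 64
R = √64 = 8  ⇒  r_B = 8 − 2 = 6

rB=6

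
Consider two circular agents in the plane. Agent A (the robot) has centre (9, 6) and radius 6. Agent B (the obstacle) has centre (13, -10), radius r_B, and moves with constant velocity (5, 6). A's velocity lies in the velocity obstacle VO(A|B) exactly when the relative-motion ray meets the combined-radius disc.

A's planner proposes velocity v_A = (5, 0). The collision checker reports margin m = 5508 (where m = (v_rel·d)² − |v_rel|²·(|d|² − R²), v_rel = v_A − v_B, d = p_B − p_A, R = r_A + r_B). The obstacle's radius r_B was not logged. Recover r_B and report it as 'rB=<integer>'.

m = 5508
d = (4, -16);  v_rel = (0, -6),  |v_rel|² = 36
v_rel×d = (0)·(-16) − (-6)·(4) = 24
since m = R²·36 − 24²:  R² = (576 + 5508) / 36 = 169
R = √169 = 13  ⇒  r_B = 13 − 6 = 7

rB=7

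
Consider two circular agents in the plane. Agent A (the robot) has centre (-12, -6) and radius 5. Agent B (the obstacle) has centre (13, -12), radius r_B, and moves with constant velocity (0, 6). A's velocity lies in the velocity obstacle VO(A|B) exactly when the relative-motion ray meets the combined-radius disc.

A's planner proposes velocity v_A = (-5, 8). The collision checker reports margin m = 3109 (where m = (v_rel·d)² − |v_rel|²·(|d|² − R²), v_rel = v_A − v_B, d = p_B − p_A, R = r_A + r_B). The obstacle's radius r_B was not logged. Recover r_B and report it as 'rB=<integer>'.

m = 3109
d = (25, -6);  v_rel = (-5, 2),  |v_rel|² = 29
v_rel×d = (-5)·(-6) − (2)·(25) = -20
since m = R²·29 − (-20)²:  R² = (400 + 3109) / 29 = 121
R = √121 = 11  ⇒  r_B = 11 − 5 = 6

rB=6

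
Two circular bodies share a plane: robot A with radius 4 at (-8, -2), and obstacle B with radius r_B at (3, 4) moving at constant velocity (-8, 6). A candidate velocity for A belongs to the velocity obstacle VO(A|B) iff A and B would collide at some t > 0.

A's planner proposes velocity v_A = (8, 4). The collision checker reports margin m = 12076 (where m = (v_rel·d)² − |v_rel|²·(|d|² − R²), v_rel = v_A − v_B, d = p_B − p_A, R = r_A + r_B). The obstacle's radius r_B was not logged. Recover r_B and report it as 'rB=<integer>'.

m = 12076
d = (11, 6);  v_rel = (16, -2),  |v_rel|² = 260
v_rel×d = (16)·(6) − (-2)·(11) = 118
since m = R²·260 − 118²:  R² = (13924 + 12076) / 260 = 100
R = √100 = 10  ⇒  r_B = 10 − 4 = 6

rB=6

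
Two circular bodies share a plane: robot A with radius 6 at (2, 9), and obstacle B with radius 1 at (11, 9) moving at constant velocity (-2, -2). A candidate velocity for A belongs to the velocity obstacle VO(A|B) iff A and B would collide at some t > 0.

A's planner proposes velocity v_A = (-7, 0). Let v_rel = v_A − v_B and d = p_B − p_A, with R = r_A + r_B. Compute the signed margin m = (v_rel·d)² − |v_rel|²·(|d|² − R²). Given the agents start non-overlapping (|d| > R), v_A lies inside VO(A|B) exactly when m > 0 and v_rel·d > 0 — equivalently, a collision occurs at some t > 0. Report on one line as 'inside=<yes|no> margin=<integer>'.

d = (9, 0),  |d|² = 81;  R = 6+1 = 7,  c = 81−7² = 32
v_rel = (-5, 2),  |v_rel|² = 29;  v_rel·d = (-5)·(9) + (2)·(0) = -45
29·t² + 90·t + 32 = 0  ⇒  m = (-45)² − 29·32 = 1097
m = 1097 > 0,  v_rel·d = -45 < 0  ⇒  outside

inside=no margin=1097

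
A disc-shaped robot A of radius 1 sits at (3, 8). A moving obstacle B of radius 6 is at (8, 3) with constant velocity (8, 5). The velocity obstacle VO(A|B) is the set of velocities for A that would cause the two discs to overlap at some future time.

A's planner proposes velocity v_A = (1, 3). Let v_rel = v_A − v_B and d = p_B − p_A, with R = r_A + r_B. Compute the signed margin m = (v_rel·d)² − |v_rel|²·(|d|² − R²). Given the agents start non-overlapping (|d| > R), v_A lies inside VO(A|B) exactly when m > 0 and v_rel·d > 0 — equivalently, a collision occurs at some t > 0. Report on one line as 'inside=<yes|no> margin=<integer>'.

d = (5, -5),  |d|² = 50;  R = 1+6 = 7,  c = 50−7² = 1
v_rel = (-7, -2),  |v_rel|² = 53;  v_rel·d = (-7)·(5) + (-2)·(-5) = -25
53·t² + 50·t + 1 = 0  ⇒  m = (-25)² − 53·1 = 572
m = 572 > 0,  v_rel·d = -25 < 0  ⇒  outside

inside=no margin=572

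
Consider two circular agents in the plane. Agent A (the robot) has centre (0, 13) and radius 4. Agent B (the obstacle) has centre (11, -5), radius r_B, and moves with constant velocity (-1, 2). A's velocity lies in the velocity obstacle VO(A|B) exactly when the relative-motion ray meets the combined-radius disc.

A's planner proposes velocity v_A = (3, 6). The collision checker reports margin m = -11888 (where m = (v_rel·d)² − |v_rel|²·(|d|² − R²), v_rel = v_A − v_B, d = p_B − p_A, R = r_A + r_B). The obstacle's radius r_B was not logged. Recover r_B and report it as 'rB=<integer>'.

m = -11888
d = (11, -18);  v_rel = (4, 4),  |v_rel|² = 32
v_rel×d = (4)·(-18) − (4)·(11) = -116
since m = R²·32 − (-116)²:  R² = (13456 + -11888) / 32 = 49
R = √49 = 7  ⇒  r_B = 7 − 4 = 3

rB=3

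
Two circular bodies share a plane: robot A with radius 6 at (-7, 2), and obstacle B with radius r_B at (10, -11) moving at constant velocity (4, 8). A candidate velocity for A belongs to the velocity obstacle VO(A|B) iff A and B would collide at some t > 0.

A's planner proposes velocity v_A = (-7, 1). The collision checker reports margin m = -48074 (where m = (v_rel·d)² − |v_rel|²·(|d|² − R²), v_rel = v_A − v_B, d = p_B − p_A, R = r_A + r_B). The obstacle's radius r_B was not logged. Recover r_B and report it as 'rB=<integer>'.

m = -48074
d = (17, -13);  v_rel = (-11, -7),  |v_rel|² = 170
v_rel×d = (-11)·(-13) − (-7)·(17) = 262
since m = R²·170 − 262²:  R² = (68644 + -48074) / 170 = 121
R = √121 = 11  ⇒  r_B = 11 − 6 = 5

rB=5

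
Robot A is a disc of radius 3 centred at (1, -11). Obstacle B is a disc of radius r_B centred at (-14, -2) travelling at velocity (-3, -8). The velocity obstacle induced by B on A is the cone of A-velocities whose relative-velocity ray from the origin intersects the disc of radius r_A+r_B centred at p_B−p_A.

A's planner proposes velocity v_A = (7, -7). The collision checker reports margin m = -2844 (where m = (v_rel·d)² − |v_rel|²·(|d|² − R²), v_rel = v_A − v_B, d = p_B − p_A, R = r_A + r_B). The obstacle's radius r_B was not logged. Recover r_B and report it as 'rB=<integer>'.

m = -2844
d = (-15, 9);  v_rel = (10, 1),  |v_rel|² = 101
v_rel×d = (10)·(9) − (1)·(-15) = 105
since m = R²·101 − 105²:  R² = (11025 + -2844) / 101 = 81
R = √81 = 9  ⇒  r_B = 9 − 3 = 6

rB=6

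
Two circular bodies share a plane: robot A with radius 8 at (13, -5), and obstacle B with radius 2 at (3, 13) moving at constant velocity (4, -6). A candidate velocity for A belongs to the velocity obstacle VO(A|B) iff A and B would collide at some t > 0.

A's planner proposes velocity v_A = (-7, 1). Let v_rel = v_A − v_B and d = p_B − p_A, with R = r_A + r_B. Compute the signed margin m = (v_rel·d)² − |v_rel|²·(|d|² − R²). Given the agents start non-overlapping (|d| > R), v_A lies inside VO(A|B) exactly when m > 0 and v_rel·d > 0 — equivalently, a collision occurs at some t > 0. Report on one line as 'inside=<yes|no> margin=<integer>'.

d = (-10, 18),  |d|² = 424;  R = 8+2 = 10,  c = 424−10² = 324
v_rel = (-11, 7),  |v_rel|² = 170;  v_rel·d = (-11)·(-10) + (7)·(18) = 236
170·t² − 472·t + 324 = 0  ⇒  m = 236² − 170·324 = 616
m = 616 > 0,  v_rel·d = 236 > 0  ⇒  inside

inside=yes margin=616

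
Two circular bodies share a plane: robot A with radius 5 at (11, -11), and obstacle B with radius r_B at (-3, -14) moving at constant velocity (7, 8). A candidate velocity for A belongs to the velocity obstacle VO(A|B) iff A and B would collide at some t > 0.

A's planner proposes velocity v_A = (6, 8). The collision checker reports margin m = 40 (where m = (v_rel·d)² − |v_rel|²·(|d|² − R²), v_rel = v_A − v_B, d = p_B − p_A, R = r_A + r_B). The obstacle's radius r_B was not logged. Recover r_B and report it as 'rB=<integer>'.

m = 40
d = (-14, -3);  v_rel = (-1, 0),  |v_rel|² = 1
v_rel×d = (-1)·(-3) − (0)·(-14) = 3
since m = R²·1 − 3²:  R² = (9 + 40) / 1 = 49
R = √49 = 7  ⇒  r_B = 7 − 5 = 2

rB=2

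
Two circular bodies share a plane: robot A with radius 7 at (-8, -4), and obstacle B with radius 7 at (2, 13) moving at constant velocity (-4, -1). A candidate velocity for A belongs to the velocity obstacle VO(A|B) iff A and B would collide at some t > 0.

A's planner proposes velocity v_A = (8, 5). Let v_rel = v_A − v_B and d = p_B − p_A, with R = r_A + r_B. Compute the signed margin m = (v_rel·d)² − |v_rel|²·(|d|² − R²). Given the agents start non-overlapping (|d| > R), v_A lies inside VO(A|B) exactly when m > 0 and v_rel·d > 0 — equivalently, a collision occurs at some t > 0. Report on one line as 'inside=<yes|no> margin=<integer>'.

d = (10, 17),  |d|² = 389;  R = 7+7 = 14,  c = 389−14² = 193
v_rel = (12, 6),  |v_rel|² = 180;  v_rel·d = (12)·(10) + (6)·(17) = 222
180·t² − 444·t + 193 = 0  ⇒  m = 222² − 180·193 = 14544
m = 14544 > 0,  v_rel·d = 222 > 0  ⇒  inside

inside=yes margin=14544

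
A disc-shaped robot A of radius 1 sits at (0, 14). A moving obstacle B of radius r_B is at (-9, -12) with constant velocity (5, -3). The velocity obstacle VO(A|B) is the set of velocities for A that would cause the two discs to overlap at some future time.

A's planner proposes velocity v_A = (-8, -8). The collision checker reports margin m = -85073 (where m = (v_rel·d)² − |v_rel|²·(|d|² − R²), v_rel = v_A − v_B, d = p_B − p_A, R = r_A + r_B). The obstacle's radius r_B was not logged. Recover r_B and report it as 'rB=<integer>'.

m = -85073
d = (-9, -26);  v_rel = (-13, -5),  |v_rel|² = 194
v_rel×d = (-13)·(-26) − (-5)·(-9) = 293
since m = R²·194 − 293²:  R² = (85849 + -85073) / 194 = 4
R = √4 = 2  ⇒  r_B = 2 − 1 = 1

rB=1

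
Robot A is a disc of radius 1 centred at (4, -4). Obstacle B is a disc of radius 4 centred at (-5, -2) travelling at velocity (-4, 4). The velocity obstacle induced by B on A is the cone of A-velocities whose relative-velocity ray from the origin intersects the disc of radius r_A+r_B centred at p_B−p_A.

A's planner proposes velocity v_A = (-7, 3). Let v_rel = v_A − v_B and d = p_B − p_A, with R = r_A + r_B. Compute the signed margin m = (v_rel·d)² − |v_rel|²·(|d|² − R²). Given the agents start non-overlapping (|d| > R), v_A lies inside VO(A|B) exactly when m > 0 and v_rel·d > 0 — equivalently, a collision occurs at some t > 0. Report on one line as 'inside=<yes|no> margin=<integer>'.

d = (-9, 2),  |d|² = 85;  R = 1+4 = 5,  c = 85−5² = 60
v_rel = (-3, -1),  |v_rel|² = 10;  v_rel·d = (-3)·(-9) + (-1)·(2) = 25
10·t² − 50·t + 60 = 0  ⇒  m = 25² − 10·60 = 25
m = 25 > 0,  v_rel·d = 25 > 0  ⇒  inside

inside=yes margin=25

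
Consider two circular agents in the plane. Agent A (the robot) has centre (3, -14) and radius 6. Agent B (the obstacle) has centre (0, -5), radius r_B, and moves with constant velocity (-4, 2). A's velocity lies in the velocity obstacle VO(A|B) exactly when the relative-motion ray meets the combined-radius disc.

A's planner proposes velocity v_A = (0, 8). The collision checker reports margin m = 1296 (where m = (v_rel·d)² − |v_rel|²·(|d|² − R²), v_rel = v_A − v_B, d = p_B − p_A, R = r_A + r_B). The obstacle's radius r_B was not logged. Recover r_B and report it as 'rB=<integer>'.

m = 1296
d = (-3, 9);  v_rel = (4, 6),  |v_rel|² = 52
v_rel×d = (4)·(9) − (6)·(-3) = 54
since m = R²·52 − 54²:  R² = (2916 + 1296) / 52 = 81
R = √81 = 9  ⇒  r_B = 9 − 6 = 3

rB=3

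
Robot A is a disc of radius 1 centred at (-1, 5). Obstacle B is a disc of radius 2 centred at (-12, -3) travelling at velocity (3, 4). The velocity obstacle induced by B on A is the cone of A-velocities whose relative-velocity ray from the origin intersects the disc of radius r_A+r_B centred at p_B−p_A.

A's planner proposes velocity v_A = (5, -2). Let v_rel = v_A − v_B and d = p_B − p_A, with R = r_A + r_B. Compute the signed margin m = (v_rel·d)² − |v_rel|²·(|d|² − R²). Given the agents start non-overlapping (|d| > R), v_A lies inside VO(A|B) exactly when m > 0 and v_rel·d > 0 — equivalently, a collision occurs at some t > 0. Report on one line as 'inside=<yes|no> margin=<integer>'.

d = (-11, -8),  |d|² = 185;  R = 1+2 = 3,  c = 185−3² = 176
v_rel = (2, -6),  |v_rel|² = 40;  v_rel·d = (2)·(-11) + (-6)·(-8) = 26
40·t² − 52·t + 176 = 0  ⇒  m = 26² − 40·176 = -6364
m = -6364 < 0,  v_rel·d = 26 > 0  ⇒  outside

inside=no margin=-6364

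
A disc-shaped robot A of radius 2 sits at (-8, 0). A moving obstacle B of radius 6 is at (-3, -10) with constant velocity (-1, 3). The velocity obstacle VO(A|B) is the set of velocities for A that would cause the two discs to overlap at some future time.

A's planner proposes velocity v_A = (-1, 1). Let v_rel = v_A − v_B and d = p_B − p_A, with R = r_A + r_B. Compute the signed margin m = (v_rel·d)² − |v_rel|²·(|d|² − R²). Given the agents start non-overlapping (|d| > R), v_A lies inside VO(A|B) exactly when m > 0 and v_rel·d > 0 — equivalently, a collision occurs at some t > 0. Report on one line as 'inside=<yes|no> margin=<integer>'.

d = (5, -10),  |d|² = 125;  R = 2+6 = 8,  c = 125−8² = 61
v_rel = (0, -2),  |v_rel|² = 4;  v_rel·d = (0)·(5) + (-2)·(-10) = 20
4·t² − 40·t + 61 = 0  ⇒  m = 20² − 4·61 = 156
m = 156 > 0,  v_rel·d = 20 > 0  ⇒  inside

inside=yes margin=156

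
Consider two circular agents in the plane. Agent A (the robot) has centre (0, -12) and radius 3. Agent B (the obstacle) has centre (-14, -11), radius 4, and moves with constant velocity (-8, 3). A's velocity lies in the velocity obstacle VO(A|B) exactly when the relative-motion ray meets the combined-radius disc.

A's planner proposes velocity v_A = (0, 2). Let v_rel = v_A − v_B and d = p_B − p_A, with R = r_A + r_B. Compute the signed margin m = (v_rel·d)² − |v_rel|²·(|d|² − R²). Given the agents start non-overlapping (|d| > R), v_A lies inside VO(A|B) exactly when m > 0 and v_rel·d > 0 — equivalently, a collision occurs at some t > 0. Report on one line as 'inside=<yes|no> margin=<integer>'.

d = (-14, 1),  |d|² = 197;  R = 3+4 = 7,  c = 197−7² = 148
v_rel = (8, -1),  |v_rel|² = 65;  v_rel·d = (8)·(-14) + (-1)·(1) = -113
65·t² + 226·t + 148 = 0  ⇒  m = (-113)² − 65·148 = 3149
m = 3149 > 0,  v_rel·d = -113 < 0  ⇒  outside

inside=no margin=3149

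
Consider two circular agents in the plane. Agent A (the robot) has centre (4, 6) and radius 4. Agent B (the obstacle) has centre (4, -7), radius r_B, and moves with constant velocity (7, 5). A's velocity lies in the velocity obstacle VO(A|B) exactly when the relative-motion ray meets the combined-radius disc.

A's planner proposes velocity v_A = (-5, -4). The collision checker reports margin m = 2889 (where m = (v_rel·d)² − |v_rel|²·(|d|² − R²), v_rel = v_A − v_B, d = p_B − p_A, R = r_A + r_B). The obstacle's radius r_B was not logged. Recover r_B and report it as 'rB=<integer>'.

m = 2889
d = (0, -13);  v_rel = (-12, -9),  |v_rel|² = 225
v_rel×d = (-12)·(-13) − (-9)·(0) = 156
since m = R²·225 − 156²:  R² = (24336 + 2889) / 225 = 121
R = √121 = 11  ⇒  r_B = 11 − 4 = 7

rB=7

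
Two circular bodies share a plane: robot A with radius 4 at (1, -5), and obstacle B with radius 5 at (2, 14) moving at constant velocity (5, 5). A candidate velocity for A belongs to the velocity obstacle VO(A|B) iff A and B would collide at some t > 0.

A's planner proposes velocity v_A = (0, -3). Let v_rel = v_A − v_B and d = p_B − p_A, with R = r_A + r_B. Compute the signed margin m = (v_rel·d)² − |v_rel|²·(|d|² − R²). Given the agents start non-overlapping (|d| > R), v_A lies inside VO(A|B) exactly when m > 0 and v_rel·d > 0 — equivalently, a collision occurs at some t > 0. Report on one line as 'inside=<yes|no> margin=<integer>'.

d = (1, 19),  |d|² = 362;  R = 4+5 = 9,  c = 362−9² = 281
v_rel = (-5, -8),  |v_rel|² = 89;  v_rel·d = (-5)·(1) + (-8)·(19) = -157
89·t² + 314·t + 281 = 0  ⇒  m = (-157)² − 89·281 = -360
m = -360 < 0,  v_rel·d = -157 < 0  ⇒  outside

inside=no margin=-360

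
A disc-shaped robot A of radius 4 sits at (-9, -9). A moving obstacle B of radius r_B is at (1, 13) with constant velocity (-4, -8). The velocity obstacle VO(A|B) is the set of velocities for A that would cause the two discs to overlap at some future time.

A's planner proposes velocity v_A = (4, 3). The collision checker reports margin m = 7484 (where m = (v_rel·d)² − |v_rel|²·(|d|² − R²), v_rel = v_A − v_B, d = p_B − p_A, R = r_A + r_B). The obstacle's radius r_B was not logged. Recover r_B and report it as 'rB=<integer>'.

m = 7484
d = (10, 22);  v_rel = (8, 11),  |v_rel|² = 185
v_rel×d = (8)·(22) − (11)·(10) = 66
since m = R²·185 − 66²:  R² = (4356 + 7484) / 185 = 64
R = √64 = 8  ⇒  r_B = 8 − 4 = 4

rB=4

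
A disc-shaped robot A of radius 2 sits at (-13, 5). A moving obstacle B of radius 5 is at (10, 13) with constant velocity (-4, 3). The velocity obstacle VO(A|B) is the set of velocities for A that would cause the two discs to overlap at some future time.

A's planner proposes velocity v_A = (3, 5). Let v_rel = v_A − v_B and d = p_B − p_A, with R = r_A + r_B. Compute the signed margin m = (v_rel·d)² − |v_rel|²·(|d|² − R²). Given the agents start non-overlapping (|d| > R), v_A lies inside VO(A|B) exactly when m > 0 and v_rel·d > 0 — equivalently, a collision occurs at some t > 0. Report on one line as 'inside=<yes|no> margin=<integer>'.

d = (23, 8),  |d|² = 593;  R = 2+5 = 7,  c = 593−7² = 544
v_rel = (7, 2),  |v_rel|² = 53;  v_rel·d = (7)·(23) + (2)·(8) = 177
53·t² − 354·t + 544 = 0  ⇒  m = 177² − 53·544 = 2497
m = 2497 > 0,  v_rel·d = 177 > 0  ⇒  inside

inside=yes margin=2497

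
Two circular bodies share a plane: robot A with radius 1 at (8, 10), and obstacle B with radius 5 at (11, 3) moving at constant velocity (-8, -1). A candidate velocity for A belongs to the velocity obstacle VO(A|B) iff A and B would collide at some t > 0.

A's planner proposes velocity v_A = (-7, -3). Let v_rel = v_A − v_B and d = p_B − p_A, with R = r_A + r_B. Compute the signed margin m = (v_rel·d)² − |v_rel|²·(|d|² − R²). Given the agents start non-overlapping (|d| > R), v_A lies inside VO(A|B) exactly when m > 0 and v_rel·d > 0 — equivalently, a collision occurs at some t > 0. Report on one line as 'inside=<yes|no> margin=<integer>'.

d = (3, -7),  |d|² = 58;  R = 1+5 = 6,  c = 58−6² = 22
v_rel = (1, -2),  |v_rel|² = 5;  v_rel·d = (1)·(3) + (-2)·(-7) = 17
5·t² − 34·t + 22 = 0  ⇒  m = 17² − 5·22 = 179
m = 179 > 0,  v_rel·d = 17 > 0  ⇒  inside

inside=yes margin=179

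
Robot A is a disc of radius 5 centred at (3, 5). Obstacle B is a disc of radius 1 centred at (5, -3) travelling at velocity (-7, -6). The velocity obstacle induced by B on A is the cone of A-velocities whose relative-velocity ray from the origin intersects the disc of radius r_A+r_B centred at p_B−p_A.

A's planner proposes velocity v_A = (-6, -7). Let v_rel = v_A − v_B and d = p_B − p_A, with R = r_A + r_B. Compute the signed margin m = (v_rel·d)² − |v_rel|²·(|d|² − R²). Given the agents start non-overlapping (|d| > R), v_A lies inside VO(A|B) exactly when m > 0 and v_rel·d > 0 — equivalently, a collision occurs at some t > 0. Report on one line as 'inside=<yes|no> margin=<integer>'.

d = (2, -8),  |d|² = 68;  R = 5+1 = 6,  c = 68−6² = 32
v_rel = (1, -1),  |v_rel|² = 2;  v_rel·d = (1)·(2) + (-1)·(-8) = 10
2·t² − 20·t + 32 = 0  ⇒  m = 10² − 2·32 = 36
m = 36 > 0,  v_rel·d = 10 > 0  ⇒  inside

inside=yes margin=36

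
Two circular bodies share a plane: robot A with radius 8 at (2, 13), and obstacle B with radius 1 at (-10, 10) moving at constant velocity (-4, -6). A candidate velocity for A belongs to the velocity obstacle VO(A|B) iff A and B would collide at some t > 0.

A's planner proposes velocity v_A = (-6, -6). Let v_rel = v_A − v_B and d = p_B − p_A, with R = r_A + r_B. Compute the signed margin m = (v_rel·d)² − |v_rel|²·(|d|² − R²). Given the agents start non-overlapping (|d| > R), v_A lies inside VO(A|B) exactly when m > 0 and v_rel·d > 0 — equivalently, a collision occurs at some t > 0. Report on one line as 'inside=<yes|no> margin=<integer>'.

d = (-12, -3),  |d|² = 153;  R = 8+1 = 9,  c = 153−9² = 72
v_rel = (-2, 0),  |v_rel|² = 4;  v_rel·d = (-2)·(-12) + (0)·(-3) = 24
4·t² − 48·t + 72 = 0  ⇒  m = 24² − 4·72 = 288
m = 288 > 0,  v_rel·d = 24 > 0  ⇒  inside

inside=yes margin=288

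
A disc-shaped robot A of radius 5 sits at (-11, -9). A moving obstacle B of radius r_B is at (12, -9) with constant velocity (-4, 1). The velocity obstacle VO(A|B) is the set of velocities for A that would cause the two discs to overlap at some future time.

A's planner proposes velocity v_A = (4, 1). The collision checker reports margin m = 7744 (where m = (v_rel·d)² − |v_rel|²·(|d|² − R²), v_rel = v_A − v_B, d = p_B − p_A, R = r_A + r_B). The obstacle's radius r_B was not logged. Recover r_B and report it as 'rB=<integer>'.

m = 7744
d = (23, 0);  v_rel = (8, 0),  |v_rel|² = 64
v_rel×d = (8)·(0) − (0)·(23) = 0
since m = R²·64 − 0²:  R² = (0 + 7744) / 64 = 121
R = √121 = 11  ⇒  r_B = 11 − 5 = 6

rB=6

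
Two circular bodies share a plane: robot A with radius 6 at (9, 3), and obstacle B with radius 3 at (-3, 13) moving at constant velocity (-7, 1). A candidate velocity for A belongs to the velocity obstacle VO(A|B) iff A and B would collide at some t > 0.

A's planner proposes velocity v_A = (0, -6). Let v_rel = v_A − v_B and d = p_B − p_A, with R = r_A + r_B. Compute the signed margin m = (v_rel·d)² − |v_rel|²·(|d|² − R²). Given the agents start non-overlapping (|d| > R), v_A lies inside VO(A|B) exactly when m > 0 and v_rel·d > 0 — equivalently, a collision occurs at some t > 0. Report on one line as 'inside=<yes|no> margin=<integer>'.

d = (-12, 10),  |d|² = 244;  R = 6+3 = 9,  c = 244−9² = 163
v_rel = (7, -7),  |v_rel|² = 98;  v_rel·d = (7)·(-12) + (-7)·(10) = -154
98·t² + 308·t + 163 = 0  ⇒  m = (-154)² − 98·163 = 7742
m = 7742 > 0,  v_rel·d = -154 < 0  ⇒  outside

inside=no margin=7742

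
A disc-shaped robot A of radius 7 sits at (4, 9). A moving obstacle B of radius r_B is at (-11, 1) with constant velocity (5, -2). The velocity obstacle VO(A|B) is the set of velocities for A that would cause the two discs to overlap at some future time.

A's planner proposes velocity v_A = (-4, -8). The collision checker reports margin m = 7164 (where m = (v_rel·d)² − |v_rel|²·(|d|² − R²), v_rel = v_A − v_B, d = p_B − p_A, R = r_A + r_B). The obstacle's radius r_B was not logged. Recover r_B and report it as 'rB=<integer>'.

m = 7164
d = (-15, -8);  v_rel = (-9, -6),  |v_rel|² = 117
v_rel×d = (-9)·(-8) − (-6)·(-15) = -18
since m = R²·117 − (-18)²:  R² = (324 + 7164) / 117 = 64
R = √64 = 8  ⇒  r_B = 8 − 7 = 1

rB=1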